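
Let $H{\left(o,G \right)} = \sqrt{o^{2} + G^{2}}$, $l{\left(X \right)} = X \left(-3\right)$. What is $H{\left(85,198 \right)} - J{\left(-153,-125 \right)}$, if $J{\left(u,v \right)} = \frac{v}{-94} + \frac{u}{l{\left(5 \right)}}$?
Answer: $- \frac{5419}{470} + \sqrt{46429} \approx 203.94$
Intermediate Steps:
$l{\left(X \right)} = - 3 X$
$J{\left(u,v \right)} = - \frac{u}{15} - \frac{v}{94}$ ($J{\left(u,v \right)} = \frac{v}{-94} + \frac{u}{\left(-3\right) 5} = v \left(- \frac{1}{94}\right) + \frac{u}{-15} = - \frac{v}{94} + u \left(- \frac{1}{15}\right) = - \frac{v}{94} - \frac{u}{15} = - \frac{u}{15} - \frac{v}{94}$)
$H{\left(o,G \right)} = \sqrt{G^{2} + o^{2}}$
$H{\left(85,198 \right)} - J{\left(-153,-125 \right)} = \sqrt{198^{2} + 85^{2}} - \left(\left(- \frac{1}{15}\right) \left(-153\right) - - \frac{125}{94}\right) = \sqrt{39204 + 7225} - \left(\frac{51}{5} + \frac{125}{94}\right) = \sqrt{46429} - \frac{5419}{470} = - \frac{5419}{470} + \sqrt{46429}$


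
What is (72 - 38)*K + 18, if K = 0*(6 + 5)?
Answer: 18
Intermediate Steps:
K = 0 (K = 0*11 = 0)
(72 - 38)*K + 18 = (72 - 38)*0 + 18 = 34*0 + 18 = 0 + 18 = 18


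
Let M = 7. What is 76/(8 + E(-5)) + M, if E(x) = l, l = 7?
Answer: 181/15 ≈ 12.067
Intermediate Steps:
E(x) = 7
76/(8 + E(-5)) + M = 76/(8 + 7) + 7 = 76/15 + 7 = 181/15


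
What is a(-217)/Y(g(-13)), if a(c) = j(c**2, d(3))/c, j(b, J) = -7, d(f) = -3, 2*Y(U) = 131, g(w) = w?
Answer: 2/4061 ≈ 0.00049249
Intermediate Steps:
Y(U) = 131/2 (Y(U) = (1/2)*131 = 131/2)
a(c) = -7/c
a(-217)/Y(g(-13)) = (-7/(-217))/(131/2) = -7*(-1/217)*(2/131) = (1/31)*(2/131) = 2/4061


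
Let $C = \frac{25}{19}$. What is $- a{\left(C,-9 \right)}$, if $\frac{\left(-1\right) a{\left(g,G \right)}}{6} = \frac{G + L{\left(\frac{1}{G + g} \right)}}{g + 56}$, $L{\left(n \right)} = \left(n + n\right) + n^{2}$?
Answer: $- \frac{1247863}{1289618} \approx -0.96762$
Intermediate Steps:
$L{\left(n \right)} = n^{2} + 2 n$ ($L{\left(n \right)} = 2 n + n^{2} = n^{2} + 2 n$)
$C = \frac{25}{19}$ ($C = 25 \cdot \frac{1}{19} = \frac{25}{19} \approx 1.3158$)
$a{\left(g,G \right)} = - \frac{6 \left(G + \frac{2 + \frac{1}{G + g}}{G + g}\right)}{56 + g}$ ($a{\left(g,G \right)} = - 6 \frac{G + \frac{2 + \frac{1}{G + g}}{G + g}}{g + 56} = - 6 \frac{G + \frac{2 + \frac{1}{G + g}}{G + g}}{56 + g} = - \frac{6 \left(G + \frac{2 + \frac{1}{G + g}}{G + g}\right)}{56 + g}$)
$- a{\left(C,-9 \right)} = - \frac{6 \left(-1 - -18 - \frac{50}{19} - - 9 \left(-9 + \frac{25}{19}\right)^{2}\right)}{\left(56 + \frac{25}{19}\right) \left(-9 + \frac{25}{19}\right)^{2}} = - \frac{6 \left(-1 + 18 - \frac{50}{19} - - 9 \left(- \frac{146}{19}\right)^{2}\right)}{\frac{1089}{19} \cdot \frac{21316}{361}} = - \frac{6 \cdot 19 \cdot 361 \left(-1 + 18 - \frac{50}{19} - \left(-9\right) \frac{21316}{361}\right)}{1089 \cdot 21316} = - \frac{6 \cdot 19 \cdot 361 \left(-1 + 18 - \frac{50}{19} + \frac{191844}{361}\right)}{1089 \cdot 21316} = - \frac{6 \cdot 19 \cdot 361 \cdot 197031}{1089 \cdot 21316 \cdot 361} = \left(-1\right) \frac{1247863}{1289618} = - \frac{1247863}{1289618}$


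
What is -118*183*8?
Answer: -172752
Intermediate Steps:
-118*183*8 = -21594*8 = -172752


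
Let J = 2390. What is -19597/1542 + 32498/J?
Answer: 1637543/1842690 ≈ 0.88867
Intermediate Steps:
-19597/1542 + 32498/J = -19597/1542 + 32498/2390 = -19597*1/1542 + 32498*(1/2390) = -19597/1542 + 16249/1195 = 1637543/1842690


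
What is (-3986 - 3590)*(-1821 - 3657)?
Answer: 41501328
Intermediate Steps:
(-3986 - 3590)*(-1821 - 3657) = -7576*(-5478) = 41501328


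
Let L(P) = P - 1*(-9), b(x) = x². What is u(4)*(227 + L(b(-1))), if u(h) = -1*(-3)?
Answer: 711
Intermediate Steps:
u(h) = 3
L(P) = 9 + P (L(P) = P + 9 = 9 + P)
u(4)*(227 + L(b(-1))) = 3*(227 + (9 + (-1)²)) = 3*(227 + (9 + 1)) = 3*(227 + 10) = 3*237 = 711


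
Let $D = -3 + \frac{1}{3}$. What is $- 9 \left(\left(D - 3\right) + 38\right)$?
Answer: $-291$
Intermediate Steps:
$D = - \frac{8}{3}$ ($D = -3 + \frac{1}{3} = - \frac{8}{3} \approx -2.6667$)
$- 9 \left(\left(D - 3\right) + 38\right) = - 9 \left(\left(- \frac{8}{3} - 3\right) + 38\right) = - 9 \left(- \frac{17}{3} + 38\right) = - \frac{9 \cdot 97}{3} = \left(-1\right) 291 = -291$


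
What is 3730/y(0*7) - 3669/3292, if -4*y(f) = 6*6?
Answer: -12312181/29628 ≈ -415.56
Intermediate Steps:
y(f) = -9 (y(f) = -3*6/2 = -¼*36 = -9)
3730/y(0*7) - 3669/3292 = 3730/(-9) - 3669/3292 = 3730*(-⅑) - 3669*1/3292 = -3730/9 - 3669/3292 = -12312181/29628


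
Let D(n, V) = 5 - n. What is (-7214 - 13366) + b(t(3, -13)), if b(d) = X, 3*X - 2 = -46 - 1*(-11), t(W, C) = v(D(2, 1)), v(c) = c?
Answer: -20591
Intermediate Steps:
t(W, C) = 3 (t(W, C) = 5 - 1*2 = 5 - 2 = 3)
X = -11 (X = ⅔ + (-46 - 1*(-11))/3 = ⅔ + (-46 + 11)/3 = ⅔ + (⅓)*(-35) = ⅔ - 35/3 = -11)
b(d) = -11
(-7214 - 13366) + b(t(3, -13)) = (-7214 - 13366) - 11 = -20580 - 11 = -20591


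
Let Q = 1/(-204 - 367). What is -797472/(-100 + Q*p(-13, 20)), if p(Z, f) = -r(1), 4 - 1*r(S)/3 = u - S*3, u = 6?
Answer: 455356512/57097 ≈ 7975.1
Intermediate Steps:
r(S) = -6 + 9*S (r(S) = 12 - 3*(6 - S*3) = 12 - 3*(6 - 3*S) = 12 + (-18 + 9*S) = -6 + 9*S)
p(Z, f) = -3 (p(Z, f) = -(-6 + 9*1) = -(-6 + 9) = -1*3 = -3)
Q = -1/571 (Q = 1/(-571) = -1/571 ≈ -0.0017513)
-797472/(-100 + Q*p(-13, 20)) = -797472/(-100 - 1/571*(-3)) = -797472/(-100 + 3/571) = -797472/(-57097/571) = -797472*(-571/57097) = 455356512/57097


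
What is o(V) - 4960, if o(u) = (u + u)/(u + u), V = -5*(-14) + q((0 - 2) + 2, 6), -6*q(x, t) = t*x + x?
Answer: -4959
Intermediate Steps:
q(x, t) = -x/6 - t*x/6 (q(x, t) = -(t*x + x)/6 = -(x + t*x)/6 = -x/6 - t*x/6)
V = 70 (V = -5*(-14) - ((0 - 2) + 2)*(1 + 6)/6 = 70 - ⅙*(-2 + 2)*7 = 70 - ⅙*0*7 = 70 + 0 = 70)
o(u) = 1 (o(u) = (2*u)/((2*u)) = (2*u)*(1/(2*u)) = 1)
o(V) - 4960 = 1 - 4960 = -4959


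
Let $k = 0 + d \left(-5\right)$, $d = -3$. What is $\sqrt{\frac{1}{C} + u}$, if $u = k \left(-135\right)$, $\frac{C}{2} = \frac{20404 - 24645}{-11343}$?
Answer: $\frac{i \sqrt{145591044774}}{8482} \approx 44.985 i$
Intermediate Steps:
$C = \frac{8482}{11343}$ ($C = 2 \frac{20404 - 24645}{-11343} = 2 \left(\left(-4241\right) \left(- \frac{1}{11343}\right)\right) = 2 \cdot \frac{4241}{11343} = \frac{8482}{11343} \approx 0.74777$)
$k = 15$ ($k = 0 - -15 = 0 + 15 = 15$)
$u = -2025$ ($u = 15 \left(-135\right) = -2025$)
$\sqrt{\frac{1}{C} + u} = \sqrt{\frac{1}{\frac{8482}{11343}} - 2025} = \sqrt{\frac{11343}{8482} - 2025} = \sqrt{- \frac{17164707}{8482}} = \frac{i \sqrt{145591044774}}{8482}$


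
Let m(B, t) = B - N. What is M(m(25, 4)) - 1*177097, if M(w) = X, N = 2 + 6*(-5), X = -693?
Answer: -177790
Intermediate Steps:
N = -28 (N = 2 - 30 = -28)
m(B, t) = 28 + B (m(B, t) = B - 1*(-28) = B + 28 = 28 + B)
M(w) = -693
M(m(25, 4)) - 1*177097 = -693 - 1*177097 = -693 - 177097 = -177790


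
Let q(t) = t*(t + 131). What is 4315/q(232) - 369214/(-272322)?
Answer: 5378132609/3822311592 ≈ 1.4070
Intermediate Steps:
q(t) = t*(131 + t)
4315/q(232) - 369214/(-272322) = 4315/((232*(131 + 232))) - 369214/(-272322) = 4315/((232*363)) - 369214*(-1/272322) = 4315/84216 + 184607/136161 = 5378132609/3822311592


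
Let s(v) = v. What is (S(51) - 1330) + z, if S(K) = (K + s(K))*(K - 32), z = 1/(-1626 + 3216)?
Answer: 966721/1590 ≈ 608.00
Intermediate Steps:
z = 1/1590 ≈ 0.00062893
S(K) = 2*K*(-32 + K) (S(K) = (K + K)*(K - 32) = (2*K)*(-32 + K) = 2*K*(-32 + K))
(S(51) - 1330) + z = (2*51*(-32 + 51) - 1330) + 1/1590 = (2*51*19 - 1330) + 1/1590 = (1938 - 1330) + 1/1590 = 608 + 1/1590 = 966721/1590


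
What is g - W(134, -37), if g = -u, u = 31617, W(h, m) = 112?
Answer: -31729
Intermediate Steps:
g = -31617 (g = -1*31617 = -31617)
g - W(134, -37) = -31617 - 1*112 = -31617 - 112 = -31729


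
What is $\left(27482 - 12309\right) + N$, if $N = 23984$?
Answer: $39157$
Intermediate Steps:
$\left(27482 - 12309\right) + N = \left(27482 - 12309\right) + 23984 = 15173 + 23984 = 39157$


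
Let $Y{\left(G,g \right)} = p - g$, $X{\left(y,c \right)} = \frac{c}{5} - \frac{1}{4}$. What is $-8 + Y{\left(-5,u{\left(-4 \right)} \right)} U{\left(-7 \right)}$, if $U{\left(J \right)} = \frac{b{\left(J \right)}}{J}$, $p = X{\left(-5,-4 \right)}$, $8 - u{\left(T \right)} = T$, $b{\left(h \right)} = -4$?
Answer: $- \frac{541}{35} \approx -15.457$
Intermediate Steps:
$X{\left(y,c \right)} = - \frac{1}{4} + \frac{c}{5}$ ($X{\left(y,c \right)} = c \frac{1}{5} - \frac{1}{4} = \frac{c}{5} - \frac{1}{4} = - \frac{1}{4} + \frac{c}{5}$)
$u{\left(T \right)} = 8 - T$
$p = - \frac{21}{20}$ ($p = - \frac{1}{4} + \frac{1}{5} \left(-4\right) = - \frac{1}{4} - \frac{4}{5} = - \frac{21}{20} \approx -1.05$)
$Y{\left(G,g \right)} = - \frac{21}{20} - g$
$U{\left(J \right)} = - \frac{4}{J}$
$-8 + Y{\left(-5,u{\left(-4 \right)} \right)} U{\left(-7 \right)} = -8 + \left(- \frac{21}{20} - \left(8 - -4\right)\right) \left(- \frac{4}{-7}\right) = -8 + \left(- \frac{21}{20} - \left(8 + 4\right)\right) \left(\left(-4\right) \left(- \frac{1}{7}\right)\right) = -8 + \left(- \frac{21}{20} - 12\right) \frac{4}{7} = -8 - \frac{261}{35} = - \frac{541}{35}$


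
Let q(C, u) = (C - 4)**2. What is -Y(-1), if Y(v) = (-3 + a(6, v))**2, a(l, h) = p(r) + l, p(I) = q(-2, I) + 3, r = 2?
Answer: -1764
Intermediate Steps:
q(C, u) = (-4 + C)**2
p(I) = 39 (p(I) = (-4 - 2)**2 + 3 = (-6)**2 + 3 = 36 + 3 = 39)
a(l, h) = 39 + l
Y(v) = 1764 (Y(v) = (-3 + (39 + 6))**2 = (-3 + 45)**2 = 42**2 = 1764)
-Y(-1) = -1*1764 = -1764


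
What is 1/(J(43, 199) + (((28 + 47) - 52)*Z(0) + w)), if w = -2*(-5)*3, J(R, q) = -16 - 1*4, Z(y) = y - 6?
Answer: -1/128 ≈ -0.0078125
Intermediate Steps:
Z(y) = -6 + y
J(R, q) = -20 (J(R, q) = -16 - 4 = -20)
w = 30 (w = 10*3 = 30)
1/(J(43, 199) + (((28 + 47) - 52)*Z(0) + w)) = 1/(-20 + (((28 + 47) - 52)*(-6 + 0) + 30)) = 1/(-20 + ((75 - 52)*(-6) + 30)) = 1/(-20 + (23*(-6) + 30)) = 1/(-20 + (-138 + 30)) = 1/(-20 - 108) = 1/(-128) = -1/128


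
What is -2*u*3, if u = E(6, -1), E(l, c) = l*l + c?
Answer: -210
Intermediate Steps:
E(l, c) = c + l² (E(l, c) = l² + c = c + l²)
u = 35 (u = -1 + 6² = -1 + 36 = 35)
-2*u*3 = -2*35*3 = -70*3 = -210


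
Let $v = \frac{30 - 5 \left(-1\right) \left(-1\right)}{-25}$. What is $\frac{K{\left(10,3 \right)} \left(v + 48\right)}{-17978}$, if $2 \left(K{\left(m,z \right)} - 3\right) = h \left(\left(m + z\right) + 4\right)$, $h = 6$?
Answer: $- \frac{1269}{8989} \approx -0.14117$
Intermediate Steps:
$K{\left(m,z \right)} = 15 + 3 m + 3 z$ ($K{\left(m,z \right)} = 3 + \frac{6 \left(\left(m + z\right) + 4\right)}{2} = 3 + \frac{6 \left(4 + m + z\right)}{2} = 3 + \frac{24 + 6 m + 6 z}{2} = 3 + \left(12 + 3 m + 3 z\right) = 15 + 3 m + 3 z$)
$v = -1$ ($v = \left(30 - \left(-5\right) \left(-1\right)\right) \left(- \frac{1}{25}\right) = \left(30 - 5\right) \left(- \frac{1}{25}\right) = 25 \left(- \frac{1}{25}\right) = -1$)
$\frac{K{\left(10,3 \right)} \left(v + 48\right)}{-17978} = \frac{\left(15 + 3 \cdot 10 + 3 \cdot 3\right) \left(-1 + 48\right)}{-17978} = \left(15 + 30 + 9\right) 47 \left(- \frac{1}{17978}\right) = 54 \cdot 47 \left(- \frac{1}{17978}\right) = 2538 \left(- \frac{1}{17978}\right) = - \frac{1269}{8989}$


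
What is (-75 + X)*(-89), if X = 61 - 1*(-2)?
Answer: 1068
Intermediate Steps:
X = 63 (X = 61 + 2 = 63)
(-75 + X)*(-89) = (-75 + 63)*(-89) = -12*(-89) = 1068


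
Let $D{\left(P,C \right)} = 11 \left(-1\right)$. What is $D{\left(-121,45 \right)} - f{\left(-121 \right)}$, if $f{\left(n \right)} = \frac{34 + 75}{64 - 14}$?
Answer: $- \frac{659}{50} \approx -13.18$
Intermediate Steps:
$D{\left(P,C \right)} = -11$
$f{\left(n \right)} = \frac{109}{50}$
$D{\left(-121,45 \right)} - f{\left(-121 \right)} = -11 - \frac{109}{50} = - \frac{659}{50}$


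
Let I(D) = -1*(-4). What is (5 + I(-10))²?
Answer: 81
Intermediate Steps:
I(D) = 4
(5 + I(-10))² = (5 + 4)² = 9² = 81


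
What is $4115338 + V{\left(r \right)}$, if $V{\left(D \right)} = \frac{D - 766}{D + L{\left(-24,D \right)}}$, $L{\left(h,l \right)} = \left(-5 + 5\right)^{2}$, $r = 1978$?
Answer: $\frac{4070069888}{989} \approx 4.1153 \cdot 10^{6}$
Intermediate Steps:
$L{\left(h,l \right)} = 0$ ($L{\left(h,l \right)} = 0^{2} = 0$)
$V{\left(D \right)} = \frac{-766 + D}{D}$ ($V{\left(D \right)} = \frac{D - 766}{D + 0} = \frac{-766 + D}{D}$)
$4115338 + V{\left(r \right)} = 4115338 + \frac{-766 + 1978}{1978} = 4115338 + \frac{1}{1978} \cdot 1212 = 4115338 + \frac{606}{989} = \frac{4070069888}{989}$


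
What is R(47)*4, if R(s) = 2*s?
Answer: 376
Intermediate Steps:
R(47)*4 = (2*47)*4 = 94*4 = 376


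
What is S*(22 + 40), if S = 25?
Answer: 1550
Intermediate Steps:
S*(22 + 40) = 25*(22 + 40) = 25*62 = 1550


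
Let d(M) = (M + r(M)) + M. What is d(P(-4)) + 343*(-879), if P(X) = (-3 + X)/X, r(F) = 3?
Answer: -602981/2 ≈ -3.0149e+5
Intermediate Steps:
P(X) = (-3 + X)/X
d(M) = 3 + 2*M (d(M) = (M + 3) + M = (3 + M) + M = 3 + 2*M)
d(P(-4)) + 343*(-879) = (3 + 2*((-3 - 4)/(-4))) + 343*(-879) = (3 + 2*(-¼*(-7))) - 301497 = (3 + 2*(7/4)) - 301497 = (3 + 7/2) - 301497 = 13/2 - 301497 = -602981/2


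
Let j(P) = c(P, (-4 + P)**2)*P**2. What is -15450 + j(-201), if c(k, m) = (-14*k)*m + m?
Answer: 4779453434925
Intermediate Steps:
c(k, m) = m - 14*k*m (c(k, m) = -14*k*m + m = m - 14*k*m)
j(P) = P**2*(-4 + P)**2*(1 - 14*P) (j(P) = ((-4 + P)**2*(1 - 14*P))*P**2 = P**2*(-4 + P)**2*(1 - 14*P))
-15450 + j(-201) = -15450 + (-201)**2*(-4 - 201)**2*(1 - 14*(-201)) = -15450 + 40401*(-205)**2*(1 + 2814) = -15450 + 40401*42025*2815 = -15450 + 4779453450375 = 4779453434925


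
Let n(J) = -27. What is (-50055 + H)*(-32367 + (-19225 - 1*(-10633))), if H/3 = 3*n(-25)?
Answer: 2060155782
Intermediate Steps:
H = -243 (H = 3*(3*(-27)) = 3*(-81) = -243)
(-50055 + H)*(-32367 + (-19225 - 1*(-10633))) = (-50055 - 243)*(-32367 + (-19225 - 1*(-10633))) = -50298*(-32367 + (-19225 + 10633)) = -50298*(-32367 - 8592) = -50298*(-40959) = 2060155782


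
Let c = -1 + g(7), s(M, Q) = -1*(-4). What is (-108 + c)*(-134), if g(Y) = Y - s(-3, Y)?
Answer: 14204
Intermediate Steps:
s(M, Q) = 4
g(Y) = -4 + Y (g(Y) = Y - 1*4 = Y - 4 = -4 + Y)
c = 2 (c = -1 + (-4 + 7) = -1 + 3 = 2)
(-108 + c)*(-134) = (-108 + 2)*(-134) = -106*(-134) = 14204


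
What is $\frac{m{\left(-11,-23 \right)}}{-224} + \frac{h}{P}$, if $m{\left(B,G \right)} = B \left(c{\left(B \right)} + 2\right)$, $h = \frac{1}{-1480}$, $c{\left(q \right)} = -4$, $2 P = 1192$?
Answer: $- \frac{606437}{6174560} \approx -0.098215$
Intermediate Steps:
$P = 596$ ($P = \frac{1}{2} \cdot 1192 = 596$)
$h = - \frac{1}{1480} \approx -0.00067568$
$m{\left(B,G \right)} = - 2 B$ ($m{\left(B,G \right)} = B \left(-4 + 2\right) = B \left(-2\right) = - 2 B$)
$\frac{m{\left(-11,-23 \right)}}{-224} + \frac{h}{P} = \frac{\left(-2\right) \left(-11\right)}{-224} - \frac{1}{1480 \cdot 596} = 22 \left(- \frac{1}{224}\right) - \frac{1}{882080} = - \frac{11}{112} - \frac{1}{882080} = - \frac{606437}{6174560}$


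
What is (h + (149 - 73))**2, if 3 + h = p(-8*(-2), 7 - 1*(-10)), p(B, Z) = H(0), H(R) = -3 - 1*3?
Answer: 4489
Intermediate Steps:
H(R) = -6 (H(R) = -3 - 3 = -6)
p(B, Z) = -6
h = -9 (h = -3 - 6 = -9)
(h + (149 - 73))**2 = (-9 + (149 - 73))**2 = (-9 + 76)**2 = 67**2 = 4489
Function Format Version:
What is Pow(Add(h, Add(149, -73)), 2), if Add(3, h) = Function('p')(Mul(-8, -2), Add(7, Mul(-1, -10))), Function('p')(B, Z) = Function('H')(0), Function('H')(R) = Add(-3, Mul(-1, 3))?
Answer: 4489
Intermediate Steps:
Function('H')(R) = -6 (Function('H')(R) = Add(-3, -3) = -6)
Function('p')(B, Z) = -6
h = -9 (h = Add(-3, -6) = -9)
Pow(Add(h, Add(149, -73)), 2) = Pow(Add(-9, Add(149, -73)), 2) = Pow(Add(-9, 76), 2) = Pow(67, 2) = 4489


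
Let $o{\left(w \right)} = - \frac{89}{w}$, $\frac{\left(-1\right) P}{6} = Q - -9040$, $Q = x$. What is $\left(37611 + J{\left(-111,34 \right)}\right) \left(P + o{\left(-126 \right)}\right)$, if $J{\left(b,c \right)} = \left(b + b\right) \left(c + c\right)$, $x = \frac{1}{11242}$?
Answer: $- \frac{41186113919035}{33726} \approx -1.2212 \cdot 10^{9}$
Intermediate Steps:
$x = \frac{1}{11242} \approx 8.8952 \cdot 10^{-5}$
$Q = \frac{1}{11242} \approx 8.8952 \cdot 10^{-5}$
$J{\left(b,c \right)} = 4 b c$ ($J{\left(b,c \right)} = 2 b 2 c = 4 b c$)
$P = - \frac{304883043}{5621}$ ($P = - 6 \left(\frac{1}{11242} - -9040\right) = - 6 \left(\frac{1}{11242} + 9040\right) = \left(-6\right) \frac{101627681}{11242} = - \frac{304883043}{5621} \approx -54240.0$)
$\left(37611 + J{\left(-111,34 \right)}\right) \left(P + o{\left(-126 \right)}\right) = \left(37611 + 4 \left(-111\right) 34\right) \left(- \frac{304883043}{5621} - \frac{89}{-126}\right) = \left(37611 - 15096\right) \left(- \frac{304883043}{5621} - - \frac{89}{126}\right) = 22515 \left(- \frac{304883043}{5621} + \frac{89}{126}\right) = 22515 \left(- \frac{5487823307}{101178}\right) = - \frac{41186113919035}{33726}$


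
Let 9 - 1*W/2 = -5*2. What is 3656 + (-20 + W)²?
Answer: 3980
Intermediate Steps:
W = 38 (W = 18 - (-10)*2 = 18 - 2*(-10) = 18 + 20 = 38)
3656 + (-20 + W)² = 3656 + (-20 + 38)² = 3656 + 18² = 3656 + 324 = 3980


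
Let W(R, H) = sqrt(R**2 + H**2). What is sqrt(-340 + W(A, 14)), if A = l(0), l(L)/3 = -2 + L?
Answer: sqrt(-340 + 2*sqrt(58)) ≈ 18.021*I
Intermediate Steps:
l(L) = -6 + 3*L (l(L) = 3*(-2 + L) = -6 + 3*L)
A = -6 (A = -6 + 3*0 = -6 + 0 = -6)
W(R, H) = sqrt(H**2 + R**2)
sqrt(-340 + W(A, 14)) = sqrt(-340 + sqrt(14**2 + (-6)**2)) = sqrt(-340 + sqrt(196 + 36)) = sqrt(-340 + sqrt(232)) = sqrt(-340 + 2*sqrt(58))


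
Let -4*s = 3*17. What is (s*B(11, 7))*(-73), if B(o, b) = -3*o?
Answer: -122859/4 ≈ -30715.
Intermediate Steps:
s = -51/4 (s = -3*17/4 = -¼*51 = -51/4 ≈ -12.750)
(s*B(11, 7))*(-73) = -(-153)*11/4*(-73) = -51/4*(-33)*(-73) = (1683/4)*(-73) = -122859/4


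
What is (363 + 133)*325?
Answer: 161200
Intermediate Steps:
(363 + 133)*325 = 496*325 = 161200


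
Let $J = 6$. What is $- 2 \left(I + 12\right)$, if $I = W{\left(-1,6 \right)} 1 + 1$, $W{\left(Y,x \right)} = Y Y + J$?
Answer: $-40$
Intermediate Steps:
$W{\left(Y,x \right)} = 6 + Y^{2}$ ($W{\left(Y,x \right)} = Y Y + 6 = Y^{2} + 6 = 6 + Y^{2}$)
$I = 8$ ($I = \left(6 + \left(-1\right)^{2}\right) 1 + 1 = \left(6 + 1\right) 1 + 1 = 7 \cdot 1 + 1 = 7 + 1 = 8$)
$- 2 \left(I + 12\right) = - 2 \left(8 + 12\right) = \left(-2\right) 20 = -40$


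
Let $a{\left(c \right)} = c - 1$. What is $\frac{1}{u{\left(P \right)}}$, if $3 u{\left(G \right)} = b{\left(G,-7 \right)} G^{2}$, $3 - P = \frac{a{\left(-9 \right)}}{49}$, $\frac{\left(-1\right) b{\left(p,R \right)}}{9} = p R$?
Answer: $\frac{16807}{11609679} \approx 0.0014477$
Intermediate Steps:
$a{\left(c \right)} = -1 + c$ ($a{\left(c \right)} = c - 1 = -1 + c$)
$b{\left(p,R \right)} = - 9 R p$ ($b{\left(p,R \right)} = - 9 p R = - 9 R p$)
$P = \frac{157}{49}$ ($P = 3 - \frac{-1 - 9}{49} = 3 - \left(-10\right) \frac{1}{49} = 3 - - \frac{10}{49} = 3 + \frac{10}{49} = \frac{157}{49} \approx 3.2041$)
$u{\left(G \right)} = 21 G^{3}$ ($u{\left(G \right)} = \frac{\left(-9\right) \left(-7\right) G G^{2}}{3} = \frac{63 G G^{2}}{3} = \frac{63 G^{3}}{3} = 21 G^{3}$)
$\frac{1}{u{\left(P \right)}} = \frac{1}{21 \left(\frac{157}{49}\right)^{3}} = \frac{1}{21 \cdot \frac{3869893}{117649}} = \frac{1}{\frac{11609679}{16807}} = \frac{16807}{11609679}$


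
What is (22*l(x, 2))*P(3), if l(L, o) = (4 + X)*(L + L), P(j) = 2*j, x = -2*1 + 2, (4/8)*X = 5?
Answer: 0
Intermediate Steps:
X = 10 (X = 2*5 = 10)
x = 0 (x = -2 + 2 = 0)
l(L, o) = 28*L (l(L, o) = (4 + 10)*(L + L) = 14*(2*L) = 28*L)
(22*l(x, 2))*P(3) = (22*(28*0))*(2*3) = (22*0)*6 = 0*6 = 0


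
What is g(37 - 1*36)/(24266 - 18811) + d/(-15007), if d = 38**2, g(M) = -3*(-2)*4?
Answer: -7516852/81863185 ≈ -0.091822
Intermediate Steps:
g(M) = 24 (g(M) = 6*4 = 24)
d = 1444
g(37 - 1*36)/(24266 - 18811) + d/(-15007) = 24/(24266 - 18811) + 1444/(-15007) = 24/5455 + 1444*(-1/15007) = 24*(1/5455) - 1444/15007 = 24/5455 - 1444/15007 = -7516852/81863185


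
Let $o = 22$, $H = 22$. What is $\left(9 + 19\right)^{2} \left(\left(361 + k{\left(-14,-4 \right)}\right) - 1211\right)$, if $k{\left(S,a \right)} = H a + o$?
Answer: $-718144$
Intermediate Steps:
$k{\left(S,a \right)} = 22 + 22 a$ ($k{\left(S,a \right)} = 22 a + 22 = 22 + 22 a$)
$\left(9 + 19\right)^{2} \left(\left(361 + k{\left(-14,-4 \right)}\right) - 1211\right) = \left(9 + 19\right)^{2} \left(\left(361 + \left(22 + 22 \left(-4\right)\right)\right) - 1211\right) = 28^{2} \left(\left(361 + \left(22 - 88\right)\right) - 1211\right) = 784 \left(\left(361 - 66\right) - 1211\right) = 784 \left(295 - 1211\right) = 784 \left(-916\right) = -718144$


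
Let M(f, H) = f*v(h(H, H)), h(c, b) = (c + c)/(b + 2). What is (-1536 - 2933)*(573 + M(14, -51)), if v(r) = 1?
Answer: -2623303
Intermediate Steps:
h(c, b) = 2*c/(2 + b) (h(c, b) = (2*c)/(2 + b) = 2*c/(2 + b))
M(f, H) = f (M(f, H) = f*1 = f)
(-1536 - 2933)*(573 + M(14, -51)) = (-1536 - 2933)*(573 + 14) = -4469*587 = -2623303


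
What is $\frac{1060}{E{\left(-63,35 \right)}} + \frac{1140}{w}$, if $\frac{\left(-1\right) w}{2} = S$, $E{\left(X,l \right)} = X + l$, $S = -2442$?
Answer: $- \frac{107190}{2849} \approx -37.624$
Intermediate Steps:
$w = 4884$ ($w = \left(-2\right) \left(-2442\right) = 4884$)
$\frac{1060}{E{\left(-63,35 \right)}} + \frac{1140}{w} = \frac{1060}{-63 + 35} + \frac{1140}{4884} = \frac{1060}{-28} + 1140 \cdot \frac{1}{4884} = 1060 \left(- \frac{1}{28}\right) + \frac{95}{407} = - \frac{265}{7} + \frac{95}{407} = - \frac{107190}{2849}$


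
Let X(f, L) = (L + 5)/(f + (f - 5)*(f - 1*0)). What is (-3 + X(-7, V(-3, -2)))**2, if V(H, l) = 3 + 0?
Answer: 49729/5929 ≈ 8.3874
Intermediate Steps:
V(H, l) = 3
X(f, L) = (5 + L)/(f + f*(-5 + f)) (X(f, L) = (5 + L)/(f + (-5 + f)*(f + 0)) = (5 + L)/(f + (-5 + f)*f) = (5 + L)/(f + f*(-5 + f)))
(-3 + X(-7, V(-3, -2)))**2 = (-3 + (5 + 3)/((-7)*(-4 - 7)))**2 = (-3 - 1/7*8/(-11))**2 = (-3 - 1/7*(-1/11)*8)**2 = (-3 + 8/77)**2 = (-223/77)**2 = 49729/5929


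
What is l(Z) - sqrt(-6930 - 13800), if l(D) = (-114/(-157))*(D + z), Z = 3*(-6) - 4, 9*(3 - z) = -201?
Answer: 380/157 - I*sqrt(20730) ≈ 2.4204 - 143.98*I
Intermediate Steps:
z = 76/3 (z = 3 - 1/9*(-201) = 3 + 67/3 = 76/3 ≈ 25.333)
Z = -22 (Z = -18 - 4 = -22)
l(D) = 2888/157 + 114*D/157 (l(D) = (-114/(-157))*(D + 76/3) = (-114*(-1/157))*(76/3 + D) = 114*(76/3 + D)/157 = 2888/157 + 114*D/157)
l(Z) - sqrt(-6930 - 13800) = (2888/157 + (114/157)*(-22)) - sqrt(-6930 - 13800) = (2888/157 - 2508/157) - sqrt(-20730) = 380/157 - I*sqrt(20730)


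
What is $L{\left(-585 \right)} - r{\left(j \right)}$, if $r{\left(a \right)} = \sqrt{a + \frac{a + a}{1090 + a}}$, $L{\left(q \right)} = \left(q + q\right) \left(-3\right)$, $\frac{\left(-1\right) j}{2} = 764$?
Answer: $3510 - \frac{4 i \sqrt{4559361}}{219} \approx 3510.0 - 39.0 i$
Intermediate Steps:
$j = -1528$ ($j = \left(-2\right) 764 = -1528$)
$L{\left(q \right)} = - 6 q$ ($L{\left(q \right)} = 2 q \left(-3\right) = - 6 q$)
$r{\left(a \right)} = \sqrt{a + \frac{2 a}{1090 + a}}$
$L{\left(-585 \right)} - r{\left(j \right)} = \left(-6\right) \left(-585\right) - \sqrt{- \frac{1528 \left(1092 - 1528\right)}{1090 - 1528}} = 3510 - \sqrt{\left(-1528\right) \frac{1}{-438} \left(-436\right)} = 3510 - \sqrt{\left(-1528\right) \left(- \frac{1}{438}\right) \left(-436\right)} = 3510 - \sqrt{- \frac{333104}{219}} = 3510 - \frac{4 i \sqrt{4559361}}{219}$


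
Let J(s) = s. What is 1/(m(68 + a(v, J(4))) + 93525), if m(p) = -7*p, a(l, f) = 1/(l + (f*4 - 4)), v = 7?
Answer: 19/1767924 ≈ 1.0747e-5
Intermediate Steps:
a(l, f) = 1/(-4 + l + 4*f) (a(l, f) = 1/(l + (4*f - 4)) = 1/(l + (-4 + 4*f)) = 1/(-4 + l + 4*f))
1/(m(68 + a(v, J(4))) + 93525) = 1/(-7*(68 + 1/(-4 + 7 + 4*4)) + 93525) = 1/(-7*(68 + 1/(-4 + 7 + 16)) + 93525) = 1/(-7*(68 + 1/19) + 93525) = 1/(-7*1293/19 + 93525) = 1/(-9051/19 + 93525) = 1/(1767924/19) = 19/1767924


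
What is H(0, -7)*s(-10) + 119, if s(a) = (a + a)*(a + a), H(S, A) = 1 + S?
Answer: 519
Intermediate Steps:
s(a) = 4*a² (s(a) = (2*a)*(2*a) = 4*a²)
H(0, -7)*s(-10) + 119 = (1 + 0)*(4*(-10)²) + 119 = 1*(4*100) + 119 = 1*400 + 119 = 400 + 119 = 519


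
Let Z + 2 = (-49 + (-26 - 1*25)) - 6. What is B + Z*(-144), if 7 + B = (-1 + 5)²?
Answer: 15561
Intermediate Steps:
B = 9 (B = -7 + (-1 + 5)² = -7 + 4² = -7 + 16 = 9)
Z = -108 (Z = -2 + ((-49 + (-26 - 1*25)) - 6) = -2 + ((-49 + (-26 - 25)) - 6) = -2 + ((-49 - 51) - 6) = -2 + (-100 - 6) = -2 - 106 = -108)
B + Z*(-144) = 9 - 108*(-144) = 9 + 15552 = 15561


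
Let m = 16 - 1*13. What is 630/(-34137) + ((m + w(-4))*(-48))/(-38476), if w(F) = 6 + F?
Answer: -445750/36484867 ≈ -0.012217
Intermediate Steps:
m = 3 (m = 16 - 13 = 3)
630/(-34137) + ((m + w(-4))*(-48))/(-38476) = 630/(-34137) + ((3 + (6 - 4))*(-48))/(-38476) = 630*(-1/34137) + ((3 + 2)*(-48))*(-1/38476) = -70/3793 + (5*(-48))*(-1/38476) = -70/3793 - 240*(-1/38476) = -70/3793 + 60/9619 = -445750/36484867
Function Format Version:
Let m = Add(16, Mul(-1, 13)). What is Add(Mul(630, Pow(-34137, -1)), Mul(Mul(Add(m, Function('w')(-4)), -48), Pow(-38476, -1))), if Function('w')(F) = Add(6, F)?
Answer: Rational(-445750, 36484867) ≈ -0.012217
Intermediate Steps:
m = 3 (m = Add(16, -13) = 3)
Add(Mul(630, Pow(-34137, -1)), Mul(Mul(Add(m, Function('w')(-4)), -48), Pow(-38476, -1))) = Add(Mul(630, Pow(-34137, -1)), Mul(Mul(Add(3, Add(6, -4)), -48), Pow(-38476, -1))) = Add(Mul(630, Rational(-1, 34137)), Mul(Mul(Add(3, 2), -48), Rational(-1, 38476))) = Add(Rational(-70, 3793), Mul(Mul(5, -48), Rational(-1, 38476))) = Add(Rational(-70, 3793), Mul(-240, Rational(-1, 38476))) = Add(Rational(-70, 3793), Rational(60, 9619)) = Rational(-445750, 36484867)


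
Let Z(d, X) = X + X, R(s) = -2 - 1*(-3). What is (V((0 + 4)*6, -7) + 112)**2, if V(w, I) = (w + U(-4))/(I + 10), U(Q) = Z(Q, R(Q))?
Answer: 131044/9 ≈ 14560.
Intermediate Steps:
R(s) = 1 (R(s) = -2 + 3 = 1)
Z(d, X) = 2*X
U(Q) = 2 (U(Q) = 2*1 = 2)
V(w, I) = (2 + w)/(10 + I) (V(w, I) = (w + 2)/(I + 10) = (2 + w)/(10 + I))
(V((0 + 4)*6, -7) + 112)**2 = ((2 + (0 + 4)*6)/(10 - 7) + 112)**2 = ((2 + 4*6)/3 + 112)**2 = ((2 + 24)/3 + 112)**2 = ((1/3)*26 + 112)**2 = (26/3 + 112)**2 = (362/3)**2 = 131044/9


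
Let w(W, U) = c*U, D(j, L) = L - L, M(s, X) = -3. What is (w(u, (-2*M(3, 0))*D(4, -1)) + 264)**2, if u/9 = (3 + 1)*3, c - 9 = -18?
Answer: 69696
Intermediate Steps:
c = -9 (c = 9 - 18 = -9)
D(j, L) = 0
u = 108 (u = 9*((3 + 1)*3) = 9*(4*3) = 9*12 = 108)
w(W, U) = -9*U
(w(u, (-2*M(3, 0))*D(4, -1)) + 264)**2 = (-9*(-2*(-3))*0 + 264)**2 = (-54*0 + 264)**2 = (-9*0 + 264)**2 = (0 + 264)**2 = 264**2 = 69696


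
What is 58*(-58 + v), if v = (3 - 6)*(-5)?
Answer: -2494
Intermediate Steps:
v = 15 (v = -3*(-5) = 15)
58*(-58 + v) = 58*(-58 + 15) = 58*(-43) = -2494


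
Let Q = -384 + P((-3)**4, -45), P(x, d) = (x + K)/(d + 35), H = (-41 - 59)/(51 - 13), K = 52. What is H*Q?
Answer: 19865/19 ≈ 1045.5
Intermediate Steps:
H = -50/19 (H = -100/38 = -100*1/38 = -50/19 ≈ -2.6316)
P(x, d) = (52 + x)/(35 + d) (P(x, d) = (x + 52)/(d + 35) = (52 + x)/(35 + d))
Q = -3973/10 (Q = -384 + (52 + (-3)**4)/(35 - 45) = -384 + (52 + 81)/(-10) = -384 - 1/10*133 = -384 - 133/10 = -3973/10 ≈ -397.30)
H*Q = -50/19*(-3973/10) = 19865/19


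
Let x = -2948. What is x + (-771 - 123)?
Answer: -3842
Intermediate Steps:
x + (-771 - 123) = -2948 + (-771 - 123) = -2948 - 894 = -3842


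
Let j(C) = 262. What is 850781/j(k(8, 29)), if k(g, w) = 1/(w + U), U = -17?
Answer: 850781/262 ≈ 3247.3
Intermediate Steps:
k(g, w) = 1/(-17 + w) (k(g, w) = 1/(w - 17) = 1/(-17 + w))
850781/j(k(8, 29)) = 850781/262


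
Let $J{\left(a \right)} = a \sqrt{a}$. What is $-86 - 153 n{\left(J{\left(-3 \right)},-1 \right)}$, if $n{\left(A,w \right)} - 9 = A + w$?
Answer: $-1310 + 459 i \sqrt{3} \approx -1310.0 + 795.01 i$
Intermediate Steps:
$J{\left(a \right)} = a^{\frac{3}{2}}$
$n{\left(A,w \right)} = 9 + A + w$ ($n{\left(A,w \right)} = 9 + \left(A + w\right) = 9 + A + w$)
$-86 - 153 n{\left(J{\left(-3 \right)},-1 \right)} = -86 - 153 \left(9 + \left(-3\right)^{\frac{3}{2}} - 1\right) = -86 - 153 \left(9 - 3 i \sqrt{3} - 1\right) = -86 - 153 \left(8 - 3 i \sqrt{3}\right) = -86 - \left(1224 - 459 i \sqrt{3}\right) = -1310 + 459 i \sqrt{3}$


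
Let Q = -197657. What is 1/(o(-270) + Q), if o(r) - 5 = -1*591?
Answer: -1/198243 ≈ -5.0443e-6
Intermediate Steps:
o(r) = -586 (o(r) = 5 - 1*591 = 5 - 591 = -586)
1/(o(-270) + Q) = 1/(-586 - 197657) = 1/(-198243) = -1/198243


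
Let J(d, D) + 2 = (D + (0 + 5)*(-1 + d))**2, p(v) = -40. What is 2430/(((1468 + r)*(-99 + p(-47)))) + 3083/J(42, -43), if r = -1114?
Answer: 14655673/215210642 ≈ 0.068099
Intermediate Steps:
J(d, D) = -2 + (-5 + D + 5*d)**2 (J(d, D) = -2 + (D + (0 + 5)*(-1 + d))**2 = -2 + (D + 5*(-1 + d))**2 = -2 + (D + (-5 + 5*d))**2 = -2 + (-5 + D + 5*d)**2)
2430/(((1468 + r)*(-99 + p(-47)))) + 3083/J(42, -43) = 2430/(((1468 - 1114)*(-99 - 40))) + 3083/(-2 + (-5 - 43 + 5*42)**2) = 2430/((354*(-139))) + 3083/(-2 + (-5 - 43 + 210)**2) = 2430/(-49206) + 3083/(-2 + 162**2) = 2430*(-1/49206) + 3083/(-2 + 26244) = -405/8201 + 3083/26242 = 14655673/215210642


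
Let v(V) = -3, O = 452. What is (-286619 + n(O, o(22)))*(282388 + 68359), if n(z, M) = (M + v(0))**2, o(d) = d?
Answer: -100404134726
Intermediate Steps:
n(z, M) = (-3 + M)**2 (n(z, M) = (M - 3)**2 = (-3 + M)**2)
(-286619 + n(O, o(22)))*(282388 + 68359) = (-286619 + (-3 + 22)**2)*(282388 + 68359) = (-286619 + 19**2)*350747 = (-286619 + 361)*350747 = -286258*350747 = -100404134726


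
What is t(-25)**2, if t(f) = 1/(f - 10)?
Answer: 1/1225 ≈ 0.00081633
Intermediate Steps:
t(f) = 1/(-10 + f)
t(-25)**2 = (1/(-10 - 25))**2 = (1/(-35))**2 = (-1/35)**2 = 1/1225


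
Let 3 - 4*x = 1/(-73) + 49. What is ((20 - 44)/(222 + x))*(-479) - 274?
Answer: -4495042/20489 ≈ -219.39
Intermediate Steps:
x = -3357/292 (x = ¾ - (1/(-73) + 49)/4 = ¾ - (-1/73 + 49)/4 = ¾ - ¼*3576/73 = ¾ - 894/73 = -3357/292 ≈ -11.497)
((20 - 44)/(222 + x))*(-479) - 274 = ((20 - 44)/(222 - 3357/292))*(-479) - 274 = -24/61467/292*(-479) - 274 = -24*292/61467*(-479) - 274 = -2336/20489*(-479) - 274 = 1118944/20489 - 274 = -4495042/20489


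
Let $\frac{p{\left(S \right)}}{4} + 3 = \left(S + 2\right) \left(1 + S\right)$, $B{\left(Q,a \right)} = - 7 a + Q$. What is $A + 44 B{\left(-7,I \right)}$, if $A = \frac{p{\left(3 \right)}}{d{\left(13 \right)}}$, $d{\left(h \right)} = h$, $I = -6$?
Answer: $\frac{20088}{13} \approx 1545.2$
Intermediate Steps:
$B{\left(Q,a \right)} = Q - 7 a$
$p{\left(S \right)} = -12 + 4 \left(1 + S\right) \left(2 + S\right)$ ($p{\left(S \right)} = -12 + 4 \left(S + 2\right) \left(1 + S\right) = -12 + 4 \left(2 + S\right) \left(1 + S\right) = -12 + 4 \left(1 + S\right) \left(2 + S\right)$)
$A = \frac{68}{13}$ ($A = \frac{-4 + 4 \cdot 3^{2} + 12 \cdot 3}{13} = \left(-4 + 4 \cdot 9 + 36\right) \frac{1}{13} = \left(-4 + 36 + 36\right) \frac{1}{13} = 68 \cdot \frac{1}{13} = \frac{68}{13} \approx 5.2308$)
$A + 44 B{\left(-7,I \right)} = \frac{68}{13} + 44 \left(-7 - -42\right) = \frac{68}{13} + 44 \left(-7 + 42\right) = \frac{68}{13} + 44 \cdot 35 = \frac{68}{13} + 1540 = \frac{20088}{13}$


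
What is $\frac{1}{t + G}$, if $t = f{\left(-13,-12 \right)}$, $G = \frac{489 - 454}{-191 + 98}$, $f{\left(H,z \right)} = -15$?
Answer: $- \frac{93}{1430} \approx -0.065035$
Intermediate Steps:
$G = - \frac{35}{93}$ ($G = \frac{35}{-93} = 35 \left(- \frac{1}{93}\right) = - \frac{35}{93} \approx -0.37634$)
$t = -15$
$\frac{1}{t + G} = \frac{1}{-15 - \frac{35}{93}} = \frac{1}{- \frac{1430}{93}} = - \frac{93}{1430}$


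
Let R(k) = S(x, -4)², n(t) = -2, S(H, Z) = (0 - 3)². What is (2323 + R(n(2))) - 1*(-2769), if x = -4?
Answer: 5173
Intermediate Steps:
S(H, Z) = 9 (S(H, Z) = (-3)² = 9)
R(k) = 81 (R(k) = 9² = 81)
(2323 + R(n(2))) - 1*(-2769) = (2323 + 81) - 1*(-2769) = 2404 + 2769 = 5173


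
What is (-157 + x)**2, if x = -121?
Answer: 77284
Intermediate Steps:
(-157 + x)**2 = (-157 - 121)**2 = (-278)**2 = 77284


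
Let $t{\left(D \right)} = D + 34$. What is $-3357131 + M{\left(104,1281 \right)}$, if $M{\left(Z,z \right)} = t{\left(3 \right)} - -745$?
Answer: $-3356349$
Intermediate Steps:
$t{\left(D \right)} = 34 + D$
$M{\left(Z,z \right)} = 782$ ($M{\left(Z,z \right)} = \left(34 + 3\right) - -745 = 37 + 745 = 782$)
$-3357131 + M{\left(104,1281 \right)} = -3357131 + 782 = -3356349$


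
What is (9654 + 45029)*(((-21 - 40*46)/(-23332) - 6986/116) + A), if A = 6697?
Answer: 245563982781001/676628 ≈ 3.6292e+8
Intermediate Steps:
(9654 + 45029)*(((-21 - 40*46)/(-23332) - 6986/116) + A) = (9654 + 45029)*(((-21 - 40*46)/(-23332) - 6986/116) + 6697) = 54683*(((-21 - 1840)*(-1/23332) - 6986*1/116) + 6697) = 54683*((-1861*(-1/23332) - 3493/58) + 6697) = 54683*((1861/23332 - 3493/58) + 6697) = 54683*(-40695369/676628 + 6697) = 54683*(4490682347/676628) = 245563982781001/676628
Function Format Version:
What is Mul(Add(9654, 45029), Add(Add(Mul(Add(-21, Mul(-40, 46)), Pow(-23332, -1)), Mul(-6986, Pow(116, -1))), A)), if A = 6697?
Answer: Rational(245563982781001, 676628) ≈ 3.6292e+8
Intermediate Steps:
Mul(Add(9654, 45029), Add(Add(Mul(Add(-21, Mul(-40, 46)), Pow(-23332, -1)), Mul(-6986, Pow(116, -1))), A)) = Mul(Add(9654, 45029), Add(Add(Mul(Add(-21, Mul(-40, 46)), Pow(-23332, -1)), Mul(-6986, Pow(116, -1))), 6697)) = Mul(54683, Add(Add(Mul(Add(-21, -1840), Rational(-1, 23332)), Mul(-6986, Rational(1, 116))), 6697)) = Mul(54683, Add(Add(Mul(-1861, Rational(-1, 23332)), Rational(-3493, 58)), 6697)) = Mul(54683, Add(Add(Rational(1861, 23332), Rational(-3493, 58)), 6697)) = Mul(54683, Add(Rational(-40695369, 676628), 6697)) = Mul(54683, Rational(4490682347, 676628)) = Rational(245563982781001, 676628)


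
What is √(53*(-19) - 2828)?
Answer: I*√3835 ≈ 61.927*I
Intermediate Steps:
√(53*(-19) - 2828) = √(-1007 - 2828) = √(-3835) = I*√3835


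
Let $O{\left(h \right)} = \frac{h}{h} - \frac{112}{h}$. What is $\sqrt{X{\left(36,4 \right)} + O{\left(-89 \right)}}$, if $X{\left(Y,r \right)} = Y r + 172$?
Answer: $\frac{5 \sqrt{100837}}{89} \approx 17.84$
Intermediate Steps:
$O{\left(h \right)} = 1 - \frac{112}{h}$
$X{\left(Y,r \right)} = 172 + Y r$
$\sqrt{X{\left(36,4 \right)} + O{\left(-89 \right)}} = \sqrt{\left(172 + 36 \cdot 4\right) + \frac{-112 - 89}{-89}} = \sqrt{\left(172 + 144\right) - - \frac{201}{89}} = \sqrt{316 + \frac{201}{89}} = \sqrt{\frac{28325}{89}} = \frac{5 \sqrt{100837}}{89}$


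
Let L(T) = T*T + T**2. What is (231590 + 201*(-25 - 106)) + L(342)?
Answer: 439187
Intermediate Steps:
L(T) = 2*T**2 (L(T) = T**2 + T**2 = 2*T**2)
(231590 + 201*(-25 - 106)) + L(342) = (231590 + 201*(-25 - 106)) + 2*342**2 = (231590 + 201*(-131)) + 2*116964 = (231590 - 26331) + 233928 = 205259 + 233928 = 439187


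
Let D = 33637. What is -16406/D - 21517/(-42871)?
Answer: 20425703/1442051827 ≈ 0.014164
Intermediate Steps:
-16406/D - 21517/(-42871) = -16406/33637 - 21517/(-42871) = -16406*1/33637 - 21517*(-1/42871) = -16406/33637 + 21517/42871 = 20425703/1442051827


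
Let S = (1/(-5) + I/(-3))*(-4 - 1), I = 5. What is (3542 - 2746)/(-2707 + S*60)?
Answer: -796/2147 ≈ -0.37075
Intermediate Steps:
S = 28/3 (S = (1/(-5) + 5/(-3))*(-4 - 1) = (1*(-1/5) + 5*(-1/3))*(-5) = (-1/5 - 5/3)*(-5) = -28/15*(-5) = 28/3 ≈ 9.3333)
(3542 - 2746)/(-2707 + S*60) = (3542 - 2746)/(-2707 + (28/3)*60) = 796/(-2707 + 560) = 796/(-2147) = 796*(-1/2147) = -796/2147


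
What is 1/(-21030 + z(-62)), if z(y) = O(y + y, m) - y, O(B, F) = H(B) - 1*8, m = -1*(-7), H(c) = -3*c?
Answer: -1/20604 ≈ -4.8534e-5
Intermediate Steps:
m = 7
O(B, F) = -8 - 3*B (O(B, F) = -3*B - 1*8 = -3*B - 8 = -8 - 3*B)
z(y) = -8 - 7*y (z(y) = (-8 - 3*(y + y)) - y = (-8 - 6*y) - y = -8 - 7*y)
1/(-21030 + z(-62)) = 1/(-21030 + (-8 - 7*(-62))) = 1/(-21030 + (-8 + 434)) = 1/(-21030 + 426) = 1/(-20604) = -1/20604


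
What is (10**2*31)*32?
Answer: 99200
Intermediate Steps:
(10**2*31)*32 = (100*31)*32 = 3100*32 = 99200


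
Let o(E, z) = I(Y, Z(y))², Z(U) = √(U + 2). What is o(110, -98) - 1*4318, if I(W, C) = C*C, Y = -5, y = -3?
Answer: -4317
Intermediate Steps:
Z(U) = √(2 + U)
I(W, C) = C²
o(E, z) = 1 (o(E, z) = ((√(2 - 3))²)² = ((√(-1))²)² = (I²)² = (-1)² = 1)
o(110, -98) - 1*4318 = 1 - 1*4318 = 1 - 4318 = -4317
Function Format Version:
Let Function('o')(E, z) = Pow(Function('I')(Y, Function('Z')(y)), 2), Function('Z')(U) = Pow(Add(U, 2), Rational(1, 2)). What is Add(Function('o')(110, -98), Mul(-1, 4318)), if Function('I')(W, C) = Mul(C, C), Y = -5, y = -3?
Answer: -4317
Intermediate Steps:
Function('Z')(U) = Pow(Add(2, U), Rational(1, 2))
Function('I')(W, C) = Pow(C, 2)
Function('o')(E, z) = 1 (Function('o')(E, z) = Pow(Pow(Pow(Add(2, -3), Rational(1, 2)), 2), 2) = Pow(Pow(Pow(-1, Rational(1, 2)), 2), 2) = Pow(Pow(I, 2), 2) = Pow(-1, 2) = 1)
Add(Function('o')(110, -98), Mul(-1, 4318)) = Add(1, Mul(-1, 4318)) = Add(1, -4318) = -4317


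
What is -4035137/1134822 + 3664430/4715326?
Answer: -96548770313/34747114818 ≈ -2.7786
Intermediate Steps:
-4035137/1134822 + 3664430/4715326 = -4035137*1/1134822 + 3664430*(1/4715326) = -4035137/1134822 + 23795/30619 = -96548770313/34747114818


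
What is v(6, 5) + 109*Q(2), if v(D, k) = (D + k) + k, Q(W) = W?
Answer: 234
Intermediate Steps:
v(D, k) = D + 2*k
v(6, 5) + 109*Q(2) = (6 + 2*5) + 109*2 = (6 + 10) + 218 = 16 + 218 = 234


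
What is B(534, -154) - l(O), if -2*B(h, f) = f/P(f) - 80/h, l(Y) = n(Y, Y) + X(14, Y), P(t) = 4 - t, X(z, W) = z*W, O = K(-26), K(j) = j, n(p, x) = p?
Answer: 16476259/42186 ≈ 390.56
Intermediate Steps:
O = -26
X(z, W) = W*z
l(Y) = 15*Y (l(Y) = Y + Y*14 = Y + 14*Y = 15*Y)
B(h, f) = 40/h - f/(2*(4 - f)) (B(h, f) = -(f/(4 - f) - 80/h)/2 = -(-80/h + f/(4 - f))/2 = 40/h - f/(2*(4 - f)))
B(534, -154) - l(O) = (½)*(-320 + 80*(-154) - 154*534)/(534*(-4 - 154)) - 15*(-26) = (½)*(1/534)*(-320 - 12320 - 82236)/(-158) - 1*(-390) = (½)*(1/534)*(-1/158)*(-94876) + 390 = 23719/42186 + 390 = 16476259/42186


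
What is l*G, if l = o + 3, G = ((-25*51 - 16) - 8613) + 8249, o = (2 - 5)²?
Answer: -19860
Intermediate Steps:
o = 9 (o = (-3)² = 9)
G = -1655 (G = ((-1275 - 16) - 8613) + 8249 = (-1291 - 8613) + 8249 = -9904 + 8249 = -1655)
l = 12 (l = 9 + 3 = 12)
l*G = 12*(-1655) = -19860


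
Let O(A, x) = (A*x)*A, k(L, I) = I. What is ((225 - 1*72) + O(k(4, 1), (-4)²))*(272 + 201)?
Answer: 79937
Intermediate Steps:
O(A, x) = x*A²
((225 - 1*72) + O(k(4, 1), (-4)²))*(272 + 201) = ((225 - 1*72) + (-4)²*1²)*(272 + 201) = ((225 - 72) + 16*1)*473 = (153 + 16)*473 = 169*473 = 79937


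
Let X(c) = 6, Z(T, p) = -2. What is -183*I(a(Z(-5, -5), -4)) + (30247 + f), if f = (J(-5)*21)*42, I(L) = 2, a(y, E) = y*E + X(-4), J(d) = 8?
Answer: 36937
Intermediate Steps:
a(y, E) = 6 + E*y (a(y, E) = y*E + 6 = E*y + 6 = 6 + E*y)
f = 7056 (f = (8*21)*42 = 168*42 = 7056)
-183*I(a(Z(-5, -5), -4)) + (30247 + f) = -183*2 + (30247 + 7056) = -366 + 37303 = 36937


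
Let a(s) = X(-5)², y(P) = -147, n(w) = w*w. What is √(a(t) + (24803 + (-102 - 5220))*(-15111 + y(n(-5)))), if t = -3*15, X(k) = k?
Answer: I*√297241073 ≈ 17241.0*I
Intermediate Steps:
n(w) = w²
t = -45
a(s) = 25 (a(s) = (-5)² = 25)
√(a(t) + (24803 + (-102 - 5220))*(-15111 + y(n(-5)))) = √(25 + (24803 + (-102 - 5220))*(-15111 - 147)) = √(25 + (24803 - 5322)*(-15258)) = √(25 + 19481*(-15258)) = √(25 - 297241098) = √(-297241073) = I*√297241073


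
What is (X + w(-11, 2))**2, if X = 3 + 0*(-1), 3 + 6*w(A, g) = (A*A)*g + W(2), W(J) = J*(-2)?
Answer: 64009/36 ≈ 1778.0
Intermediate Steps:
W(J) = -2*J
w(A, g) = -7/6 + g*A**2/6 (w(A, g) = -1/2 + ((A*A)*g - 2*2)/6 = -1/2 + (A**2*g - 4)/6 = -1/2 + (g*A**2 - 4)/6 = -1/2 + (-4 + g*A**2)/6 = -1/2 + (-2/3 + g*A**2/6) = -7/6 + g*A**2/6)
X = 3 (X = 3 + 0 = 3)
(X + w(-11, 2))**2 = (3 + (-7/6 + (1/6)*2*(-11)**2))**2 = (3 + (-7/6 + (1/6)*2*121))**2 = (3 + (-7/6 + 121/3))**2 = (3 + 235/6)**2 = (253/6)**2 = 64009/36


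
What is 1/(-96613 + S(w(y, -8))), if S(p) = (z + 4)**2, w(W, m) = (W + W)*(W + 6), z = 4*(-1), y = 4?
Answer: -1/96613 ≈ -1.0351e-5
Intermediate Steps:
z = -4
w(W, m) = 2*W*(6 + W) (w(W, m) = (2*W)*(6 + W) = 2*W*(6 + W))
S(p) = 0 (S(p) = (-4 + 4)**2 = 0**2 = 0)
1/(-96613 + S(w(y, -8))) = 1/(-96613 + 0) = 1/(-96613) = -1/96613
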